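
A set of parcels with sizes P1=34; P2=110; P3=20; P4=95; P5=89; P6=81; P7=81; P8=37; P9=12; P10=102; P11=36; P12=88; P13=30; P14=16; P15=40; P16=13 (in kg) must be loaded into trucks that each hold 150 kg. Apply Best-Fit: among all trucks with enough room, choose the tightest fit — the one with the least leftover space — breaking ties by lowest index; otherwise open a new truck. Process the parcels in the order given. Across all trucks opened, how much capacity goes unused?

166

truck 1: place P1 (34 kg), 116 kg left
truck 1: place P2 (110 kg), 6 kg left
truck 2: place P3 (20 kg), 130 kg left
truck 2: place P4 (95 kg), 35 kg left
truck 3: place P5 (89 kg), 61 kg left
truck 4: place P6 (81 kg), 69 kg left
truck 5: place P7 (81 kg), 69 kg left
truck 3: place P8 (37 kg), 24 kg left
truck 3: place P9 (12 kg), 12 kg left
truck 6: place P10 (102 kg), 48 kg left
truck 6: place P11 (36 kg), 12 kg left
truck 7: place P12 (88 kg), 62 kg left
truck 2: place P13 (30 kg), 5 kg left
truck 7: place P14 (16 kg), 46 kg left
truck 7: place P15 (40 kg), 6 kg left
truck 4: place P16 (13 kg), 56 kg left
7 trucks × 150 kg = 1050 kg; used 884 kg; unused 166 kg.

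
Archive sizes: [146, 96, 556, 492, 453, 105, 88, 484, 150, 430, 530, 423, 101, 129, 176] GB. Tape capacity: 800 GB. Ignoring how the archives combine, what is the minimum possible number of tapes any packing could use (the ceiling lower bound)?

Total size = 146 + 96 + 556 + 492 + 453 + 105 + 88 + 484 + 150 + 430 + 530 + 423 + 101 + 129 + 176 = 4359 GB.
⌈4359 / 800⌉ = 6.

6 tapes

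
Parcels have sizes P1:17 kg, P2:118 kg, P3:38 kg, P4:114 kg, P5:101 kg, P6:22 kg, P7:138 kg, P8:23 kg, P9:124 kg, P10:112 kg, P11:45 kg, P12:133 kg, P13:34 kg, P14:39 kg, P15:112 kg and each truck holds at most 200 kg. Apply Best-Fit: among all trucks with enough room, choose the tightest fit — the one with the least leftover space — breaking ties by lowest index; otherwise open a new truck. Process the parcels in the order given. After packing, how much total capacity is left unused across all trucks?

truck 1: place P1 (17 kg), 183 kg left
truck 1: place P2 (118 kg), 65 kg left
truck 1: place P3 (38 kg), 27 kg left
truck 2: place P4 (114 kg), 86 kg left
truck 3: place P5 (101 kg), 99 kg left
truck 1: place P6 (22 kg), 5 kg left
truck 4: place P7 (138 kg), 62 kg left
truck 4: place P8 (23 kg), 39 kg left
truck 5: place P9 (124 kg), 76 kg left
truck 6: place P10 (112 kg), 88 kg left
truck 5: place P11 (45 kg), 31 kg left
truck 7: place P12 (133 kg), 67 kg left
truck 4: place P13 (34 kg), 5 kg left
truck 7: place P14 (39 kg), 28 kg left
truck 8: place P15 (112 kg), 88 kg left
8 trucks × 200 kg = 1600 kg; used 1170 kg; unused 430 kg.

430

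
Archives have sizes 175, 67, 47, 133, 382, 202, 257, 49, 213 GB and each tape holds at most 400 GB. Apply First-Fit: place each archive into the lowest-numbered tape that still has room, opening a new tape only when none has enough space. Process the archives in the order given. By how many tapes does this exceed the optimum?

First-Fit: [175,67,47,49] [133,202] [382] [257] [213] → 5 tapes.
Total size 1525 GB; any packing needs at least ⌈1525/400⌉ = 4 tapes.
An optimal packing achieves that bound: [382] [257,133] [213,175] [202,67,49,47] → 4 tapes.
Excess: 5 − 4 = 1.

1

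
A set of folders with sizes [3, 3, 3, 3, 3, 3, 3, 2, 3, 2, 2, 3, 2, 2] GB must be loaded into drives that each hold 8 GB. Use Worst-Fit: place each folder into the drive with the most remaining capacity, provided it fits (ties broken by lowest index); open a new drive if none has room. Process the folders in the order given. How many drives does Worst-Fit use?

5 drives

drive 1: place 3 GB, 5 GB left
drive 1: place 3 GB, 2 GB left
drive 2: place 3 GB, 5 GB left
drive 2: place 3 GB, 2 GB left
drive 3: place 3 GB, 5 GB left
drive 3: place 3 GB, 2 GB left
drive 4: place 3 GB, 5 GB left
drive 4: place 2 GB, 3 GB left
drive 4: place 3 GB, 0 GB left
drive 1: place 2 GB, 0 GB left
drive 2: place 2 GB, 0 GB left
drive 5: place 3 GB, 5 GB left
drive 5: place 2 GB, 3 GB left
drive 5: place 2 GB, 1 GB left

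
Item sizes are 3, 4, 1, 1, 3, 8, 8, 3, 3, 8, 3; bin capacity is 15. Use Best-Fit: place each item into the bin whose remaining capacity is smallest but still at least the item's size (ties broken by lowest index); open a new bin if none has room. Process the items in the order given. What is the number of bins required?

3 → bin 1 (remaining 12)
4 → bin 1 (remaining 8)
1 → bin 1 (remaining 7)
1 → bin 1 (remaining 6)
3 → bin 1 (remaining 3)
8 → bin 2 (remaining 7)
8 → bin 3 (remaining 7)
3 → bin 1 (remaining 0)
3 → bin 2 (remaining 4)
8 → bin 4 (remaining 7)
3 → bin 2 (remaining 1)
Final bins: [3,4,1,1,3,3] [8,3,3] [8] [8].

4 bins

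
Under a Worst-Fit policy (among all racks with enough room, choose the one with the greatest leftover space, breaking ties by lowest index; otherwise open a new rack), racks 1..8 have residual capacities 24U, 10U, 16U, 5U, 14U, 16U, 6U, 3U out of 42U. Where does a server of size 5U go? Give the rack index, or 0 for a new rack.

1

Racks with room: rack 1 (24U), rack 2 (10U), rack 3 (16U), rack 4 (5U), rack 5 (14U), rack 6 (16U), rack 7 (6U).
Most room is rack 1 with 24U free.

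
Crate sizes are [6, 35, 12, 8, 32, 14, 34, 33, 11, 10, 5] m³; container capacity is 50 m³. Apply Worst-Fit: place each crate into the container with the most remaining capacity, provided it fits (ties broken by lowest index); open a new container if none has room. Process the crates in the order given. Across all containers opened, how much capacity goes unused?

container 1: place 6 m³, 44 m³ left
container 1: place 35 m³, 9 m³ left
container 2: place 12 m³, 38 m³ left
container 2: place 8 m³, 30 m³ left
container 3: place 32 m³, 18 m³ left
container 2: place 14 m³, 16 m³ left
container 4: place 34 m³, 16 m³ left
container 5: place 33 m³, 17 m³ left
container 3: place 11 m³, 7 m³ left
container 5: place 10 m³, 7 m³ left
container 2: place 5 m³, 11 m³ left
5 containers × 50 m³ = 250 m³; used 200 m³; unused 50 m³.

50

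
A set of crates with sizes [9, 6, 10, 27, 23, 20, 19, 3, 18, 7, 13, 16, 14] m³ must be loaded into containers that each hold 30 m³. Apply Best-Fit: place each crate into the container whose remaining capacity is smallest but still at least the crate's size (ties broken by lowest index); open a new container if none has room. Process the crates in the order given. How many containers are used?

9 m³ → container 1 (remaining 21 m³)
6 m³ → container 1 (remaining 15 m³)
10 m³ → container 1 (remaining 5 m³)
27 m³ → container 2 (remaining 3 m³)
23 m³ → container 3 (remaining 7 m³)
20 m³ → container 4 (remaining 10 m³)
19 m³ → container 5 (remaining 11 m³)
3 m³ → container 2 (remaining 0 m³)
18 m³ → container 6 (remaining 12 m³)
7 m³ → container 3 (remaining 0 m³)
13 m³ → container 7 (remaining 17 m³)
16 m³ → container 7 (remaining 1 m³)
14 m³ → container 8 (remaining 16 m³)

8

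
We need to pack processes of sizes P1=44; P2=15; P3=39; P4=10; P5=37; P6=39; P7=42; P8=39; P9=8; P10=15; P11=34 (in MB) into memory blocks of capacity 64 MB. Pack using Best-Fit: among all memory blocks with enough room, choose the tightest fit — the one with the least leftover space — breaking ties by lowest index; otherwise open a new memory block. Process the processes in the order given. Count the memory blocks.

7 memory blocks

Put P1 (44 MB) in memory block 1; 20 MB remain.
Put P2 (15 MB) in memory block 1; 5 MB remain.
Put P3 (39 MB) in memory block 2; 25 MB remain.
Put P4 (10 MB) in memory block 2; 15 MB remain.
Put P5 (37 MB) in memory block 3; 27 MB remain.
Put P6 (39 MB) in memory block 4; 25 MB remain.
Put P7 (42 MB) in memory block 5; 22 MB remain.
Put P8 (39 MB) in memory block 6; 25 MB remain.
Put P9 (8 MB) in memory block 2; 7 MB remain.
Put P10 (15 MB) in memory block 5; 7 MB remain.
Put P11 (34 MB) in memory block 7; 30 MB remain.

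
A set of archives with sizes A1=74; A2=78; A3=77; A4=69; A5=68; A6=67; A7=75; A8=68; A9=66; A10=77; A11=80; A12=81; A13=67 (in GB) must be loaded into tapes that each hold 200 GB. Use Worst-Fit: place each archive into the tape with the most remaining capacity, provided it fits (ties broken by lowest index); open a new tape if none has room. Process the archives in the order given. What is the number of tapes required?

tape 1: place A1 (74 GB), 126 GB left
tape 1: place A2 (78 GB), 48 GB left
tape 2: place A3 (77 GB), 123 GB left
tape 2: place A4 (69 GB), 54 GB left
tape 3: place A5 (68 GB), 132 GB left
tape 3: place A6 (67 GB), 65 GB left
tape 4: place A7 (75 GB), 125 GB left
tape 4: place A8 (68 GB), 57 GB left
tape 5: place A9 (66 GB), 134 GB left
tape 5: place A10 (77 GB), 57 GB left
tape 6: place A11 (80 GB), 120 GB left
tape 6: place A12 (81 GB), 39 GB left
tape 7: place A13 (67 GB), 133 GB left
Final tapes: [74,78] [77,69] [68,67] [75,68] [66,77] [80,81] [67].

7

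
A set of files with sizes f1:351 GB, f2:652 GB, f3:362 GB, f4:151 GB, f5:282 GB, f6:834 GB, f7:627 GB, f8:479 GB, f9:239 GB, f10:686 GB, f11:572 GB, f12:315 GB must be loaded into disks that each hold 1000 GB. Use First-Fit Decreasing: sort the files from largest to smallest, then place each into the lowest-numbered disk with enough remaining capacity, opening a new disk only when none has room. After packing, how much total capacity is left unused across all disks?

Sorted descending: 834, 686, 652, 627, 572, 479, 362, 351, 315, 282, 239, 151.
Put 834 GB in disk 1; 166 GB remain.
Put 686 GB in disk 2; 314 GB remain.
Put 652 GB in disk 3; 348 GB remain.
Put 627 GB in disk 4; 373 GB remain.
Put 572 GB in disk 5; 428 GB remain.
Put 479 GB in disk 6; 521 GB remain.
Put 362 GB in disk 4; 11 GB remain.
Put 351 GB in disk 5; 77 GB remain.
Put 315 GB in disk 3; 33 GB remain.
Put 282 GB in disk 2; 32 GB remain.
Put 239 GB in disk 6; 282 GB remain.
Put 151 GB in disk 1; 15 GB remain.
6 disks × 1000 GB = 6000 GB; used 5550 GB; unused 450 GB.

450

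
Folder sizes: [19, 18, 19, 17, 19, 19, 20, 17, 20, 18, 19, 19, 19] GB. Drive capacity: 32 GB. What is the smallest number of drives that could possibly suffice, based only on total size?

Total size = 19 + 18 + 19 + 17 + 19 + 19 + 20 + 17 + 20 + 18 + 19 + 19 + 19 = 243 GB.
⌈243 / 32⌉ = 8.

8 drives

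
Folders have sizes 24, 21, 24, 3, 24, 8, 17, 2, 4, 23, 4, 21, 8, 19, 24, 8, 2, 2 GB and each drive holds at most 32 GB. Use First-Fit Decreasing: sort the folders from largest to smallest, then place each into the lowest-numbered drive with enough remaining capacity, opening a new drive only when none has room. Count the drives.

9

Sorted descending: 24, 24, 24, 24, 23, 21, 21, 19, 17, 8, 8, 8, 4, 4, 3, 2, 2, 2.
24 GB → drive 1 (remaining 8 GB)
24 GB → drive 2 (remaining 8 GB)
24 GB → drive 3 (remaining 8 GB)
24 GB → drive 4 (remaining 8 GB)
23 GB → drive 5 (remaining 9 GB)
21 GB → drive 6 (remaining 11 GB)
21 GB → drive 7 (remaining 11 GB)
19 GB → drive 8 (remaining 13 GB)
17 GB → drive 9 (remaining 15 GB)
8 GB → drive 1 (remaining 0 GB)
8 GB → drive 2 (remaining 0 GB)
8 GB → drive 3 (remaining 0 GB)
4 GB → drive 4 (remaining 4 GB)
4 GB → drive 4 (remaining 0 GB)
3 GB → drive 5 (remaining 6 GB)
2 GB → drive 5 (remaining 4 GB)
2 GB → drive 5 (remaining 2 GB)
2 GB → drive 5 (remaining 0 GB)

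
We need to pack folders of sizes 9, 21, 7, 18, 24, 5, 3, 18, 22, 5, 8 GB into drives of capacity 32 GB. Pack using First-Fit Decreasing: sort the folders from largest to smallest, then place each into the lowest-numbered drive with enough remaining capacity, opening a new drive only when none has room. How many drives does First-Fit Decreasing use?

Sorted descending: 24, 22, 21, 18, 18, 9, 8, 7, 5, 5, 3.
drive 1: place 24 GB, 8 GB left
drive 2: place 22 GB, 10 GB left
drive 3: place 21 GB, 11 GB left
drive 4: place 18 GB, 14 GB left
drive 5: place 18 GB, 14 GB left
drive 2: place 9 GB, 1 GB left
drive 1: place 8 GB, 0 GB left
drive 3: place 7 GB, 4 GB left
drive 4: place 5 GB, 9 GB left
drive 4: place 5 GB, 4 GB left
drive 3: place 3 GB, 1 GB left

5 drives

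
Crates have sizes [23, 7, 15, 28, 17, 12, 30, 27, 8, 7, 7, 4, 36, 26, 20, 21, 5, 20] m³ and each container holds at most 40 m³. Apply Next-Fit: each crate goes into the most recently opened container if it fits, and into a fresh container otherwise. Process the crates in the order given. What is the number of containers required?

12

container 1: place 23 m³, 17 m³ left
container 1: place 7 m³, 10 m³ left
container 2: place 15 m³, 25 m³ left
container 3: place 28 m³, 12 m³ left
container 4: place 17 m³, 23 m³ left
container 4: place 12 m³, 11 m³ left
container 5: place 30 m³, 10 m³ left
container 6: place 27 m³, 13 m³ left
container 6: place 8 m³, 5 m³ left
container 7: place 7 m³, 33 m³ left
container 7: place 7 m³, 26 m³ left
container 7: place 4 m³, 22 m³ left
container 8: place 36 m³, 4 m³ left
container 9: place 26 m³, 14 m³ left
container 10: place 20 m³, 20 m³ left
container 11: place 21 m³, 19 m³ left
container 11: place 5 m³, 14 m³ left
container 12: place 20 m³, 20 m³ left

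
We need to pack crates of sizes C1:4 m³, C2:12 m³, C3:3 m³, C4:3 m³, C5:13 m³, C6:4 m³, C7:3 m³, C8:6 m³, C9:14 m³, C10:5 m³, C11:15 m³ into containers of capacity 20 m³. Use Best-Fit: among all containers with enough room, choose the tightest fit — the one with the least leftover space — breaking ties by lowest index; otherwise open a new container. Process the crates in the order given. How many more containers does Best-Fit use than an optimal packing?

0

Best-Fit: [4,12,3] [3,13,4] [3,6] [14,5] [15] → 5 containers.
Total size 82 m³; any packing needs at least ⌈82/20⌉ = 5 containers.
So 5 is already optimal.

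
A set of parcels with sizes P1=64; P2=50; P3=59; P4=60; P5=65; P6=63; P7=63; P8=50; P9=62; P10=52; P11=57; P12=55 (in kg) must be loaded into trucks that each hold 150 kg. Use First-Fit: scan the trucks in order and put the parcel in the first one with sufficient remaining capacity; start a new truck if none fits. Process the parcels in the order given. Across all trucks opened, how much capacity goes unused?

Put P1 (64 kg) in truck 1; 86 kg remain.
Put P2 (50 kg) in truck 1; 36 kg remain.
Put P3 (59 kg) in truck 2; 91 kg remain.
Put P4 (60 kg) in truck 2; 31 kg remain.
Put P5 (65 kg) in truck 3; 85 kg remain.
Put P6 (63 kg) in truck 3; 22 kg remain.
Put P7 (63 kg) in truck 4; 87 kg remain.
Put P8 (50 kg) in truck 4; 37 kg remain.
Put P9 (62 kg) in truck 5; 88 kg remain.
Put P10 (52 kg) in truck 5; 36 kg remain.
Put P11 (57 kg) in truck 6; 93 kg remain.
Put P12 (55 kg) in truck 6; 38 kg remain.
6 trucks × 150 kg = 900 kg; used 700 kg; unused 200 kg.

200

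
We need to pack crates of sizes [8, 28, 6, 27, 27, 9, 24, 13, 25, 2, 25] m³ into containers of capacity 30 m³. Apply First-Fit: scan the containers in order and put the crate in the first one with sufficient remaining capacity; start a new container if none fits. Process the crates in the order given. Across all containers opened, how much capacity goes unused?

8 m³ → container 1 (remaining 22 m³)
28 m³ → container 2 (remaining 2 m³)
6 m³ → container 1 (remaining 16 m³)
27 m³ → container 3 (remaining 3 m³)
27 m³ → container 4 (remaining 3 m³)
9 m³ → container 1 (remaining 7 m³)
24 m³ → container 5 (remaining 6 m³)
13 m³ → container 6 (remaining 17 m³)
25 m³ → container 7 (remaining 5 m³)
2 m³ → container 1 (remaining 5 m³)
25 m³ → container 8 (remaining 5 m³)
8 containers × 30 m³ = 240 m³; used 194 m³; unused 46 m³.

46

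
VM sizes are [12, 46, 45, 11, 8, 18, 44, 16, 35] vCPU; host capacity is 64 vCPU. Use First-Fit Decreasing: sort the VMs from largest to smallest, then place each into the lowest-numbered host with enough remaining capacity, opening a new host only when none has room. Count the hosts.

4

Sorted descending: 46, 45, 44, 35, 18, 16, 12, 11, 8.
Put 46 vCPU in host 1; 18 vCPU remain.
Put 45 vCPU in host 2; 19 vCPU remain.
Put 44 vCPU in host 3; 20 vCPU remain.
Put 35 vCPU in host 4; 29 vCPU remain.
Put 18 vCPU in host 1; 0 vCPU remain.
Put 16 vCPU in host 2; 3 vCPU remain.
Put 12 vCPU in host 3; 8 vCPU remain.
Put 11 vCPU in host 4; 18 vCPU remain.
Put 8 vCPU in host 3; 0 vCPU remain.
Final hosts: [46,18] [45,16] [44,12,8] [35,11].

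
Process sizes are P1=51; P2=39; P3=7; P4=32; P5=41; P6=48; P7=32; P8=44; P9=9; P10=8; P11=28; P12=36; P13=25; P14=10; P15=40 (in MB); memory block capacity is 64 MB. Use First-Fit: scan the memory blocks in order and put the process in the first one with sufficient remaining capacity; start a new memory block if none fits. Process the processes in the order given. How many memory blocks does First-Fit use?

9

P1 (51 MB) → memory block 1 (remaining 13 MB)
P2 (39 MB) → memory block 2 (remaining 25 MB)
P3 (7 MB) → memory block 1 (remaining 6 MB)
P4 (32 MB) → memory block 3 (remaining 32 MB)
P5 (41 MB) → memory block 4 (remaining 23 MB)
P6 (48 MB) → memory block 5 (remaining 16 MB)
P7 (32 MB) → memory block 3 (remaining 0 MB)
P8 (44 MB) → memory block 6 (remaining 20 MB)
P9 (9 MB) → memory block 2 (remaining 16 MB)
P10 (8 MB) → memory block 2 (remaining 8 MB)
P11 (28 MB) → memory block 7 (remaining 36 MB)
P12 (36 MB) → memory block 7 (remaining 0 MB)
P13 (25 MB) → memory block 8 (remaining 39 MB)
P14 (10 MB) → memory block 4 (remaining 13 MB)
P15 (40 MB) → memory block 9 (remaining 24 MB)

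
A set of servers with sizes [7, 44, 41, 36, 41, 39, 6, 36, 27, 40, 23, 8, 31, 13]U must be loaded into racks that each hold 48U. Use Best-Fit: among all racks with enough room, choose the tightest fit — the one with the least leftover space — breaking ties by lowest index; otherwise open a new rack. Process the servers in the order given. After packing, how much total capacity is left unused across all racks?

88

rack 1: place 7U, 41U left
rack 2: place 44U, 4U left
rack 1: place 41U, 0U left
rack 3: place 36U, 12U left
rack 4: place 41U, 7U left
rack 5: place 39U, 9U left
rack 4: place 6U, 1U left
rack 6: place 36U, 12U left
rack 7: place 27U, 21U left
rack 8: place 40U, 8U left
rack 9: place 23U, 25U left
rack 8: place 8U, 0U left
rack 10: place 31U, 17U left
rack 10: place 13U, 4U left
10 racks × 48U = 480U; used 392U; unused 88U.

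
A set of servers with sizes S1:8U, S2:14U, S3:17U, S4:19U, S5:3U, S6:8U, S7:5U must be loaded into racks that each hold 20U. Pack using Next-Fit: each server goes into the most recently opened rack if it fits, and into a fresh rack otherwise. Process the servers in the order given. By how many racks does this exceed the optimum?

Next-Fit: [8] [14] [17] [19] [3,8,5] → 5 racks.
Total size 74U; any packing needs at least ⌈74/20⌉ = 4 racks.
An optimal packing achieves that bound: [19] [17,3] [14,5] [8,8] → 4 racks.
Excess: 5 − 4 = 1.

1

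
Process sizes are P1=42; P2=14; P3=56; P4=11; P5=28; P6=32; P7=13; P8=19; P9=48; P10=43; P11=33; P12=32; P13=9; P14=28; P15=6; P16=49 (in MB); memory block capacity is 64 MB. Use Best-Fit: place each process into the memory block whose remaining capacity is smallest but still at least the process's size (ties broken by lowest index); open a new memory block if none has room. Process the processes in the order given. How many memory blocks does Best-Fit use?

9

memory block 1: place P1 (42 MB), 22 MB left
memory block 1: place P2 (14 MB), 8 MB left
memory block 2: place P3 (56 MB), 8 MB left
memory block 3: place P4 (11 MB), 53 MB left
memory block 3: place P5 (28 MB), 25 MB left
memory block 4: place P6 (32 MB), 32 MB left
memory block 3: place P7 (13 MB), 12 MB left
memory block 4: place P8 (19 MB), 13 MB left
memory block 5: place P9 (48 MB), 16 MB left
memory block 6: place P10 (43 MB), 21 MB left
memory block 7: place P11 (33 MB), 31 MB left
memory block 8: place P12 (32 MB), 32 MB left
memory block 3: place P13 (9 MB), 3 MB left
memory block 7: place P14 (28 MB), 3 MB left
memory block 1: place P15 (6 MB), 2 MB left
memory block 9: place P16 (49 MB), 15 MB left
Final memory blocks: [42,14,6] [56] [11,28,13,9] [32,19] [48] [43] [33,28] [32] [49].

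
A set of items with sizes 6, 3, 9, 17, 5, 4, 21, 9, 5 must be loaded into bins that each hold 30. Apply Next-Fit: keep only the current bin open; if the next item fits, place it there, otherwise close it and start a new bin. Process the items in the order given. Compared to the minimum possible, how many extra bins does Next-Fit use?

1

Next-Fit: [6,3,9] [17,5,4] [21,9] [5] → 4 bins.
Total size 79; any packing needs at least ⌈79/30⌉ = 3 bins.
An optimal packing achieves that bound: [21,9] [17,9,4] [6,5,5,3] → 3 bins.
Excess: 4 − 3 = 1.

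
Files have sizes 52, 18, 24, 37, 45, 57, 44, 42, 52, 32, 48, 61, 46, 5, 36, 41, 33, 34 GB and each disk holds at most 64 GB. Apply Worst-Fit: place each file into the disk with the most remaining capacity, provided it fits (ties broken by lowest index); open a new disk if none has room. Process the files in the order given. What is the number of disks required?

16

52 GB → disk 1 (remaining 12 GB)
18 GB → disk 2 (remaining 46 GB)
24 GB → disk 2 (remaining 22 GB)
37 GB → disk 3 (remaining 27 GB)
45 GB → disk 4 (remaining 19 GB)
57 GB → disk 5 (remaining 7 GB)
44 GB → disk 6 (remaining 20 GB)
42 GB → disk 7 (remaining 22 GB)
52 GB → disk 8 (remaining 12 GB)
32 GB → disk 9 (remaining 32 GB)
48 GB → disk 10 (remaining 16 GB)
61 GB → disk 11 (remaining 3 GB)
46 GB → disk 12 (remaining 18 GB)
5 GB → disk 9 (remaining 27 GB)
36 GB → disk 13 (remaining 28 GB)
41 GB → disk 14 (remaining 23 GB)
33 GB → disk 15 (remaining 31 GB)
34 GB → disk 16 (remaining 30 GB)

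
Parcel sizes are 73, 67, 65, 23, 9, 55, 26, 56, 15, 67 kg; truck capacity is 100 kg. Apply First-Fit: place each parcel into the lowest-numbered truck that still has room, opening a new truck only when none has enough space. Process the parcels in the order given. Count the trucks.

truck 1: place 73 kg, 27 kg left
truck 2: place 67 kg, 33 kg left
truck 3: place 65 kg, 35 kg left
truck 1: place 23 kg, 4 kg left
truck 2: place 9 kg, 24 kg left
truck 4: place 55 kg, 45 kg left
truck 3: place 26 kg, 9 kg left
truck 5: place 56 kg, 44 kg left
truck 2: place 15 kg, 9 kg left
truck 6: place 67 kg, 33 kg left
Final trucks: [73,23] [67,9,15] [65,26] [55] [56] [67].

6 trucks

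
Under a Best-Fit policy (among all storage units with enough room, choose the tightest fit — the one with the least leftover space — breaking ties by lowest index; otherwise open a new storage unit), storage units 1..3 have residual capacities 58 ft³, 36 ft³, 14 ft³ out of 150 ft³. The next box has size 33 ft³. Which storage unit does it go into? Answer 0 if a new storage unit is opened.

2

Storage units with room: storage unit 1 (58 ft³), storage unit 2 (36 ft³).
Tightest fit is storage unit 2 with 36 ft³ free.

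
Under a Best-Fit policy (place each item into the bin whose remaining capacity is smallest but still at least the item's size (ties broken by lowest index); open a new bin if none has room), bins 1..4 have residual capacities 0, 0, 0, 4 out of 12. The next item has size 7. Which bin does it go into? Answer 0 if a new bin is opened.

No bin has ≥ 7 free, so a new bin is opened.

0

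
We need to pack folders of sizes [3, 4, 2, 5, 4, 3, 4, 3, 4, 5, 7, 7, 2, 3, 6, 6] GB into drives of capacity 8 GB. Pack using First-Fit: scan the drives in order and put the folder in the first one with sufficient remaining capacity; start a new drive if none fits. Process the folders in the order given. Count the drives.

drive 1: place 3 GB, 5 GB left
drive 1: place 4 GB, 1 GB left
drive 2: place 2 GB, 6 GB left
drive 2: place 5 GB, 1 GB left
drive 3: place 4 GB, 4 GB left
drive 3: place 3 GB, 1 GB left
drive 4: place 4 GB, 4 GB left
drive 4: place 3 GB, 1 GB left
drive 5: place 4 GB, 4 GB left
drive 6: place 5 GB, 3 GB left
drive 7: place 7 GB, 1 GB left
drive 8: place 7 GB, 1 GB left
drive 5: place 2 GB, 2 GB left
drive 6: place 3 GB, 0 GB left
drive 9: place 6 GB, 2 GB left
drive 10: place 6 GB, 2 GB left

10 drives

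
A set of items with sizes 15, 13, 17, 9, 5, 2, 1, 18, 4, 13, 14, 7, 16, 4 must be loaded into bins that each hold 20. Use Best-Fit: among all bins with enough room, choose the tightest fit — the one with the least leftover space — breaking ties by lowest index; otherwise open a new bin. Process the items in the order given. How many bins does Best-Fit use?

bin 1: place 15, 5 left
bin 2: place 13, 7 left
bin 3: place 17, 3 left
bin 4: place 9, 11 left
bin 1: place 5, 0 left
bin 3: place 2, 1 left
bin 3: place 1, 0 left
bin 5: place 18, 2 left
bin 2: place 4, 3 left
bin 6: place 13, 7 left
bin 7: place 14, 6 left
bin 6: place 7, 0 left
bin 8: place 16, 4 left
bin 8: place 4, 0 left
Final bins: [15,5] [13,4] [17,2,1] [9] [18] [13,7] [14] [16,4].

8 bins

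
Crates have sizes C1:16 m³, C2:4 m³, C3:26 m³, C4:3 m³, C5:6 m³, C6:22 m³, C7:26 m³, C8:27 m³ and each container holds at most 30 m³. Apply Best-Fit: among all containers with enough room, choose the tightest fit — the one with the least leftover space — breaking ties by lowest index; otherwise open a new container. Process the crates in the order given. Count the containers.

5 containers

C1 (16 m³) → container 1 (remaining 14 m³)
C2 (4 m³) → container 1 (remaining 10 m³)
C3 (26 m³) → container 2 (remaining 4 m³)
C4 (3 m³) → container 2 (remaining 1 m³)
C5 (6 m³) → container 1 (remaining 4 m³)
C6 (22 m³) → container 3 (remaining 8 m³)
C7 (26 m³) → container 4 (remaining 4 m³)
C8 (27 m³) → container 5 (remaining 3 m³)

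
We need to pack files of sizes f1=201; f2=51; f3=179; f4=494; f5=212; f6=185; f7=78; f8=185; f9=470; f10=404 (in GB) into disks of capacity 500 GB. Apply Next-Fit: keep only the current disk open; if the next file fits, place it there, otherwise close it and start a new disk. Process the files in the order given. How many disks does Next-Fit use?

f1 (201 GB) → disk 1 (remaining 299 GB)
f2 (51 GB) → disk 1 (remaining 248 GB)
f3 (179 GB) → disk 1 (remaining 69 GB)
f4 (494 GB) → disk 2 (remaining 6 GB)
f5 (212 GB) → disk 3 (remaining 288 GB)
f6 (185 GB) → disk 3 (remaining 103 GB)
f7 (78 GB) → disk 3 (remaining 25 GB)
f8 (185 GB) → disk 4 (remaining 315 GB)
f9 (470 GB) → disk 5 (remaining 30 GB)
f10 (404 GB) → disk 6 (remaining 96 GB)
Final disks: [201,51,179] [494] [212,185,78] [185] [470] [404].

6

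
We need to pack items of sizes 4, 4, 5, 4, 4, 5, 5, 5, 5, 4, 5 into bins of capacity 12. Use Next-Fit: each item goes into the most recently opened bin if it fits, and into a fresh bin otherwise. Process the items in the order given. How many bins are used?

4 → bin 1 (remaining 8)
4 → bin 1 (remaining 4)
5 → bin 2 (remaining 7)
4 → bin 2 (remaining 3)
4 → bin 3 (remaining 8)
5 → bin 3 (remaining 3)
5 → bin 4 (remaining 7)
5 → bin 4 (remaining 2)
5 → bin 5 (remaining 7)
4 → bin 5 (remaining 3)
5 → bin 6 (remaining 7)

6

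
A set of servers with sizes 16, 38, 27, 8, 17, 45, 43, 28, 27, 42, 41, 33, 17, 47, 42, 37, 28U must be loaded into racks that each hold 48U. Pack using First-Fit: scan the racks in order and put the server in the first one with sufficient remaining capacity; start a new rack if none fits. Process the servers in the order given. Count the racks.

rack 1: place 16U, 32U left
rack 2: place 38U, 10U left
rack 1: place 27U, 5U left
rack 2: place 8U, 2U left
rack 3: place 17U, 31U left
rack 4: place 45U, 3U left
rack 5: place 43U, 5U left
rack 3: place 28U, 3U left
rack 6: place 27U, 21U left
rack 7: place 42U, 6U left
rack 8: place 41U, 7U left
rack 9: place 33U, 15U left
rack 6: place 17U, 4U left
rack 10: place 47U, 1U left
rack 11: place 42U, 6U left
rack 12: place 37U, 11U left
rack 13: place 28U, 20U left

13 racks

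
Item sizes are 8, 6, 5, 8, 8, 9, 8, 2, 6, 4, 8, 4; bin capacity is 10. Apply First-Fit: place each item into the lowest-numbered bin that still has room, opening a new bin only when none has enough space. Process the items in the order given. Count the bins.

9 bins

bin 1: place 8, 2 left
bin 2: place 6, 4 left
bin 3: place 5, 5 left
bin 4: place 8, 2 left
bin 5: place 8, 2 left
bin 6: place 9, 1 left
bin 7: place 8, 2 left
bin 1: place 2, 0 left
bin 8: place 6, 4 left
bin 2: place 4, 0 left
bin 9: place 8, 2 left
bin 3: place 4, 1 left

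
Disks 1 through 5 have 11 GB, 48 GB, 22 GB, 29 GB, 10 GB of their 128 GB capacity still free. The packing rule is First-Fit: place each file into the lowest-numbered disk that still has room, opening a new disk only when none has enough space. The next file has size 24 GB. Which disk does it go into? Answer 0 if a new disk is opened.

Disks with room: disk 2 (48 GB), disk 4 (29 GB).
The first with room is disk 2.

2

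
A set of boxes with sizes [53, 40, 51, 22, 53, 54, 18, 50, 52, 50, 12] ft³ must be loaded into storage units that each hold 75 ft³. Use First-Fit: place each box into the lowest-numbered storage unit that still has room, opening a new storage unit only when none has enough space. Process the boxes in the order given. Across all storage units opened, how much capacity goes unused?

145

53 ft³ → storage unit 1 (remaining 22 ft³)
40 ft³ → storage unit 2 (remaining 35 ft³)
51 ft³ → storage unit 3 (remaining 24 ft³)
22 ft³ → storage unit 1 (remaining 0 ft³)
53 ft³ → storage unit 4 (remaining 22 ft³)
54 ft³ → storage unit 5 (remaining 21 ft³)
18 ft³ → storage unit 2 (remaining 17 ft³)
50 ft³ → storage unit 6 (remaining 25 ft³)
52 ft³ → storage unit 7 (remaining 23 ft³)
50 ft³ → storage unit 8 (remaining 25 ft³)
12 ft³ → storage unit 2 (remaining 5 ft³)
8 storage units × 75 ft³ = 600 ft³; used 455 ft³; unused 145 ft³.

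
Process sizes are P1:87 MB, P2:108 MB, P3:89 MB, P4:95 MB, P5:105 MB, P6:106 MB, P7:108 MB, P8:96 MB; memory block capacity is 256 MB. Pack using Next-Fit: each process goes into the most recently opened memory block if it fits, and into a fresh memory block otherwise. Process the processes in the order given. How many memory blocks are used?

Put P1 (87 MB) in memory block 1; 169 MB remain.
Put P2 (108 MB) in memory block 1; 61 MB remain.
Put P3 (89 MB) in memory block 2; 167 MB remain.
Put P4 (95 MB) in memory block 2; 72 MB remain.
Put P5 (105 MB) in memory block 3; 151 MB remain.
Put P6 (106 MB) in memory block 3; 45 MB remain.
Put P7 (108 MB) in memory block 4; 148 MB remain.
Put P8 (96 MB) in memory block 4; 52 MB remain.
Final memory blocks: [87,108] [89,95] [105,106] [108,96].

4 memory blocks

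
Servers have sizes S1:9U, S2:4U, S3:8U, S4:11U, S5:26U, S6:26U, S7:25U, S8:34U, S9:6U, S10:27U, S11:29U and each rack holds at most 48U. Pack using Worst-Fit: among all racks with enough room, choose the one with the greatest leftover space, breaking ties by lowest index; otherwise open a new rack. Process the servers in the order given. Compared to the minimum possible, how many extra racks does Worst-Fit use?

Worst-Fit: [9,4,8,11] [26] [26] [25,6] [34] [27] [29] → 7 racks.
6 servers exceed 24U (half the capacity), and no two of those can share a rack, so at least 6 racks are needed.
An optimal packing achieves that bound: [34,11] [29,9,8] [27,6,4] [26] [26] [25] → 6 racks.
Excess: 7 − 6 = 1.

1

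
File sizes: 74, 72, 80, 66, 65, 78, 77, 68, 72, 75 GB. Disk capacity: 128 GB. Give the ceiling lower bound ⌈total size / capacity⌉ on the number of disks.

6 disks

Total size = 74 + 72 + 80 + 66 + 65 + 78 + 77 + 68 + 72 + 75 = 727 GB.
⌈727 / 128⌉ = 6.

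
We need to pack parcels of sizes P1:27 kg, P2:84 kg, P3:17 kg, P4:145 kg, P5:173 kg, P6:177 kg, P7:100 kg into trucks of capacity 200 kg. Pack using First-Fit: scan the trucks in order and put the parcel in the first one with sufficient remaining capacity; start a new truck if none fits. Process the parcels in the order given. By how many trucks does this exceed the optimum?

1

First-Fit: [27,84,17] [145] [173] [177] [100] → 5 trucks.
Total size 723 kg; any packing needs at least ⌈723/200⌉ = 4 trucks.
An optimal packing achieves that bound: [177,17] [173,27] [145] [100,84] → 4 trucks.
Excess: 5 − 4 = 1.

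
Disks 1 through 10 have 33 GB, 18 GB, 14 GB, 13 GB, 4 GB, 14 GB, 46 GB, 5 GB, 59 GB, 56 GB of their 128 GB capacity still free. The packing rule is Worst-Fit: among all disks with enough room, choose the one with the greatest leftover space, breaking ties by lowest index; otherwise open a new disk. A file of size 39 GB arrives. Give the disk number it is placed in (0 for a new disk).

9

Disks with room: disk 7 (46 GB), disk 9 (59 GB), disk 10 (56 GB).
Most room is disk 9 with 59 GB free.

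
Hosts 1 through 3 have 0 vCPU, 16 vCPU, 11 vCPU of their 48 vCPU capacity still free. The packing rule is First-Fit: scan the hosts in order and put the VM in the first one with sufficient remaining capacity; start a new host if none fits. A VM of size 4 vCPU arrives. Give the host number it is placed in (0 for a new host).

2

Hosts with room: host 2 (16 vCPU), host 3 (11 vCPU).
The first with room is host 2.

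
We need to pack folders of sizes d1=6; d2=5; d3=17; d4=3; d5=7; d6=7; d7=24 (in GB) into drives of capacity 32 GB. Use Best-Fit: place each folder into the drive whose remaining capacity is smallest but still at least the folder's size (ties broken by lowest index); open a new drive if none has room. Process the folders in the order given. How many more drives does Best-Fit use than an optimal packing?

0

Best-Fit: [6,5,17,3] [7,7] [24] → 3 drives.
Total size 69 GB; any packing needs at least ⌈69/32⌉ = 3 drives.
So 3 is already optimal.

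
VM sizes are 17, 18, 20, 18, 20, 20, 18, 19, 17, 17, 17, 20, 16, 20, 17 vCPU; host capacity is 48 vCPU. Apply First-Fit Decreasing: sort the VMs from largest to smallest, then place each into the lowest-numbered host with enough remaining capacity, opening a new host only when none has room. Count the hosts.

8 hosts

Sorted descending: 20, 20, 20, 20, 20, 19, 18, 18, 18, 17, 17, 17, 17, 17, 16.
host 1: place 20 vCPU, 28 vCPU left
host 1: place 20 vCPU, 8 vCPU left
host 2: place 20 vCPU, 28 vCPU left
host 2: place 20 vCPU, 8 vCPU left
host 3: place 20 vCPU, 28 vCPU left
host 3: place 19 vCPU, 9 vCPU left
host 4: place 18 vCPU, 30 vCPU left
host 4: place 18 vCPU, 12 vCPU left
host 5: place 18 vCPU, 30 vCPU left
host 5: place 17 vCPU, 13 vCPU left
host 6: place 17 vCPU, 31 vCPU left
host 6: place 17 vCPU, 14 vCPU left
host 7: place 17 vCPU, 31 vCPU left
host 7: place 17 vCPU, 14 vCPU left
host 8: place 16 vCPU, 32 vCPU left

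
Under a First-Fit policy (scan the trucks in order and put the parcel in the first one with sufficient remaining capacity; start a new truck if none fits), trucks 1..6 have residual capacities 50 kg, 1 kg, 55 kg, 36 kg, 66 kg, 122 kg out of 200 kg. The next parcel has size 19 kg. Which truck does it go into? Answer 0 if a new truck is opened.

Trucks with room: truck 1 (50 kg), truck 3 (55 kg), truck 4 (36 kg), truck 5 (66 kg), truck 6 (122 kg).
The first with room is truck 1.

1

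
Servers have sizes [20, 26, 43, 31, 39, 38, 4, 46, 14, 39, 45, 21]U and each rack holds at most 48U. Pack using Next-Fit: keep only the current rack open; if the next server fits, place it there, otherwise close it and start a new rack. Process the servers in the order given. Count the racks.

Put 20U in rack 1; 28U remain.
Put 26U in rack 1; 2U remain.
Put 43U in rack 2; 5U remain.
Put 31U in rack 3; 17U remain.
Put 39U in rack 4; 9U remain.
Put 38U in rack 5; 10U remain.
Put 4U in rack 5; 6U remain.
Put 46U in rack 6; 2U remain.
Put 14U in rack 7; 34U remain.
Put 39U in rack 8; 9U remain.
Put 45U in rack 9; 3U remain.
Put 21U in rack 10; 27U remain.

10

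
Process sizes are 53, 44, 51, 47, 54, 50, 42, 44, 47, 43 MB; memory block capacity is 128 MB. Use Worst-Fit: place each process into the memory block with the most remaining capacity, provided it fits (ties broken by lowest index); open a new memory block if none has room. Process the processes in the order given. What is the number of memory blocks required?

5

Put 53 MB in memory block 1; 75 MB remain.
Put 44 MB in memory block 1; 31 MB remain.
Put 51 MB in memory block 2; 77 MB remain.
Put 47 MB in memory block 2; 30 MB remain.
Put 54 MB in memory block 3; 74 MB remain.
Put 50 MB in memory block 3; 24 MB remain.
Put 42 MB in memory block 4; 86 MB remain.
Put 44 MB in memory block 4; 42 MB remain.
Put 47 MB in memory block 5; 81 MB remain.
Put 43 MB in memory block 5; 38 MB remain.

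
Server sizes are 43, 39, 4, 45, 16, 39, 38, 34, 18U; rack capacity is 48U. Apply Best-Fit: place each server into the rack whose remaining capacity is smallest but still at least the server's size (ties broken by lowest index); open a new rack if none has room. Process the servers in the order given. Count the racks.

Put 43U in rack 1; 5U remain.
Put 39U in rack 2; 9U remain.
Put 4U in rack 1; 1U remain.
Put 45U in rack 3; 3U remain.
Put 16U in rack 4; 32U remain.
Put 39U in rack 5; 9U remain.
Put 38U in rack 6; 10U remain.
Put 34U in rack 7; 14U remain.
Put 18U in rack 4; 14U remain.
Final racks: [43,4] [39] [45] [16,18] [39] [38] [34].

7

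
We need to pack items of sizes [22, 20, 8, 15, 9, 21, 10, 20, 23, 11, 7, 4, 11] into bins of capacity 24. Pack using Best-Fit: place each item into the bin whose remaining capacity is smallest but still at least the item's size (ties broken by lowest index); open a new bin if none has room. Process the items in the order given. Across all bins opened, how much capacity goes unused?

bin 1: place 22, 2 left
bin 2: place 20, 4 left
bin 3: place 8, 16 left
bin 3: place 15, 1 left
bin 4: place 9, 15 left
bin 5: place 21, 3 left
bin 4: place 10, 5 left
bin 6: place 20, 4 left
bin 7: place 23, 1 left
bin 8: place 11, 13 left
bin 8: place 7, 6 left
bin 2: place 4, 0 left
bin 9: place 11, 13 left
9 bins × 24 = 216; used 181; unused 35.

35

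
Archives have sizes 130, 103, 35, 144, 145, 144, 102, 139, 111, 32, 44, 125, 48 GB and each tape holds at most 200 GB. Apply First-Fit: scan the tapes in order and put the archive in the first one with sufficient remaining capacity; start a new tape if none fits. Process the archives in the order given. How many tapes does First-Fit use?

9

130 GB → tape 1 (remaining 70 GB)
103 GB → tape 2 (remaining 97 GB)
35 GB → tape 1 (remaining 35 GB)
144 GB → tape 3 (remaining 56 GB)
145 GB → tape 4 (remaining 55 GB)
144 GB → tape 5 (remaining 56 GB)
102 GB → tape 6 (remaining 98 GB)
139 GB → tape 7 (remaining 61 GB)
111 GB → tape 8 (remaining 89 GB)
32 GB → tape 1 (remaining 3 GB)
44 GB → tape 2 (remaining 53 GB)
125 GB → tape 9 (remaining 75 GB)
48 GB → tape 2 (remaining 5 GB)
Final tapes: [130,35,32] [103,44,48] [144] [145] [144] [102] [139] [111] [125].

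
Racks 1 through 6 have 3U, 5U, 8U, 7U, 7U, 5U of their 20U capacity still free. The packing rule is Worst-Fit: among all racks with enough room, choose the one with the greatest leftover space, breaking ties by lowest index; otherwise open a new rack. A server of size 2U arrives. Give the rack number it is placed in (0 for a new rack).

Racks with room: rack 1 (3U), rack 2 (5U), rack 3 (8U), rack 4 (7U), rack 5 (7U), rack 6 (5U).
Most room is rack 3 with 8U free.

3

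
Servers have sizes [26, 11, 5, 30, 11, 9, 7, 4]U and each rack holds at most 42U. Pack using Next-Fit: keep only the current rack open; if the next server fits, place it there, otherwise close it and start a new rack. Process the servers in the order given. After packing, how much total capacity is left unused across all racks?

23

rack 1: place 26U, 16U left
rack 1: place 11U, 5U left
rack 1: place 5U, 0U left
rack 2: place 30U, 12U left
rack 2: place 11U, 1U left
rack 3: place 9U, 33U left
rack 3: place 7U, 26U left
rack 3: place 4U, 22U left
3 racks × 42U = 126U; used 103U; unused 23U.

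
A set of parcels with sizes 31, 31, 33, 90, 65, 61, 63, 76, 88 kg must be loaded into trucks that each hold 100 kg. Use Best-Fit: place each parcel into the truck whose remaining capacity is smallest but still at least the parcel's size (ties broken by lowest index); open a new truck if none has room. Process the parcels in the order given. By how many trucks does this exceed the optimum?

Best-Fit: [31,31,33] [90] [65] [61] [63] [76] [88] → 7 trucks.
Total size 538 kg; any packing needs at least ⌈538/100⌉ = 6 trucks.
An optimal packing achieves that bound: [90] [88] [76] [65,33] [63,31] [61,31] → 6 trucks.
Excess: 7 − 6 = 1.

1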